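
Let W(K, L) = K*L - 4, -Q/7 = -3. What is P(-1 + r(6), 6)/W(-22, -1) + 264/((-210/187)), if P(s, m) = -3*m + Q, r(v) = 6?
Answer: -49333/210 ≈ -234.92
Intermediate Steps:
Q = 21 (Q = -7*(-3) = 21)
W(K, L) = -4 + K*L
P(s, m) = 21 - 3*m (P(s, m) = -3*m + 21 = 21 - 3*m)
P(-1 + r(6), 6)/W(-22, -1) + 264/((-210/187)) = (21 - 3*6)/(-4 - 22*(-1)) + 264/((-210/187)) = (21 - 18)/(-4 + 22) + 264/((-210*1/187)) = 3/18 + 264/(-210/187) = 3*(1/18) + 264*(-187/210) = ⅙ - 8228/35 = -49333/210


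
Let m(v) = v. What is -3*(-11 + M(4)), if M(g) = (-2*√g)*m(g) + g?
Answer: 69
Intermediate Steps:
M(g) = g - 2*g^(3/2) (M(g) = (-2*√g)*g + g = -2*g^(3/2) + g = g - 2*g^(3/2))
-3*(-11 + M(4)) = -3*(-11 + (4 - 2*4^(3/2))) = -3*(-11 + (4 - 2*8)) = -3*(-11 + (4 - 16)) = -3*(-11 - 12) = -3*(-23) = 69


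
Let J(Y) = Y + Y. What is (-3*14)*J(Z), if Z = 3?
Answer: -252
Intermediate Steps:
J(Y) = 2*Y
(-3*14)*J(Z) = (-3*14)*(2*3) = -42*6 = -252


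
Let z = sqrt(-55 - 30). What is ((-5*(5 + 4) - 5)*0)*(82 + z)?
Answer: 0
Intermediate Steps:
z = I*sqrt(85) (z = sqrt(-85) = I*sqrt(85) ≈ 9.2195*I)
((-5*(5 + 4) - 5)*0)*(82 + z) = ((-5*(5 + 4) - 5)*0)*(82 + I*sqrt(85)) = ((-5*9 - 5)*0)*(82 + I*sqrt(85)) = ((-45 - 5)*0)*(82 + I*sqrt(85)) = (-50*0)*(82 + I*sqrt(85)) = 0*(82 + I*sqrt(85)) = 0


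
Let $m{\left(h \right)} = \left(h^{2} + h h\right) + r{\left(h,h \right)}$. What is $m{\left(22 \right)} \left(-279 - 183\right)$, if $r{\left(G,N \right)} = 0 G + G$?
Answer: $-457380$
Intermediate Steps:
$r{\left(G,N \right)} = G$ ($r{\left(G,N \right)} = 0 + G = G$)
$m{\left(h \right)} = h + 2 h^{2}$ ($m{\left(h \right)} = \left(h^{2} + h h\right) + h = \left(h^{2} + h^{2}\right) + h = 2 h^{2} + h = h + 2 h^{2}$)
$m{\left(22 \right)} \left(-279 - 183\right) = 22 \left(1 + 2 \cdot 22\right) \left(-279 - 183\right) = 22 \left(1 + 44\right) \left(-462\right) = 22 \cdot 45 \left(-462\right) = 990 \left(-462\right) = -457380$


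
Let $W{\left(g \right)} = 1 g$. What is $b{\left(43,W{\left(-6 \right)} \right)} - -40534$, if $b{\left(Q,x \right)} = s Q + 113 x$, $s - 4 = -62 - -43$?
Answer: $39211$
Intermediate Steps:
$s = -15$ ($s = 4 - 19 = -15$)
$W{\left(g \right)} = g$
$b{\left(Q,x \right)} = - 15 Q + 113 x$
$b{\left(43,W{\left(-6 \right)} \right)} - -40534 = \left(\left(-15\right) 43 + 113 \left(-6\right)\right) - -40534 = \left(-645 - 678\right) + 40534 = -1323 + 40534 = 39211$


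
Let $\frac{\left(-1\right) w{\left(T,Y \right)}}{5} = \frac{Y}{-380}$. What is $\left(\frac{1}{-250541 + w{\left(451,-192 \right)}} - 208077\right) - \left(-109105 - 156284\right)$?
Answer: $\frac{272823861005}{4760327} \approx 57312.0$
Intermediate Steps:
$w{\left(T,Y \right)} = \frac{Y}{76}$ ($w{\left(T,Y \right)} = - 5 \frac{Y}{-380} = - 5 Y \left(- \frac{1}{380}\right) = - 5 \left(- \frac{Y}{380}\right) = \frac{Y}{76}$)
$\left(\frac{1}{-250541 + w{\left(451,-192 \right)}} - 208077\right) - \left(-109105 - 156284\right) = \left(\frac{1}{-250541 + \frac{1}{76} \left(-192\right)} - 208077\right) - \left(-109105 - 156284\right) = \left(\frac{1}{-250541 - \frac{48}{19}} - 208077\right) - -265389 = \left(\frac{1}{- \frac{4760327}{19}} - 208077\right) + 265389 = \left(- \frac{19}{4760327} - 208077\right) + 265389 = - \frac{990514561198}{4760327} + 265389 = \frac{272823861005}{4760327}$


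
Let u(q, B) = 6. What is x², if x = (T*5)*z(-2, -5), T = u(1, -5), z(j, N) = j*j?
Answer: 14400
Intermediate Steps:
z(j, N) = j²
T = 6
x = 120 (x = (6*5)*(-2)² = 30*4 = 120)
x² = 120² = 14400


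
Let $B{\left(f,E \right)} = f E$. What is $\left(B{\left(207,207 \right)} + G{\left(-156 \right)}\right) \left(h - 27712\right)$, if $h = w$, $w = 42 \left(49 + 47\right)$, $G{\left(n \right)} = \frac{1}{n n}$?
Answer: $- \frac{1543304432200}{1521} \approx -1.0147 \cdot 10^{9}$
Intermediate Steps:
$B{\left(f,E \right)} = E f$
$G{\left(n \right)} = \frac{1}{n^{2}}$
$w = 4032$ ($w = 42 \cdot 96 = 4032$)
$h = 4032$
$\left(B{\left(207,207 \right)} + G{\left(-156 \right)}\right) \left(h - 27712\right) = \left(207 \cdot 207 + \frac{1}{24336}\right) \left(4032 - 27712\right) = \left(42849 + \frac{1}{24336}\right) \left(-23680\right) = \frac{1042773265}{24336} \left(-23680\right) = - \frac{1543304432200}{1521}$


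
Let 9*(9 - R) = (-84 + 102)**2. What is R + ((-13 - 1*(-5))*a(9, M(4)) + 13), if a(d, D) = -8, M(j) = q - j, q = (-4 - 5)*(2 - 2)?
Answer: 50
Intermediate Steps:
q = 0 (q = -9*0 = 0)
M(j) = -j (M(j) = 0 - j = -j)
R = -27 (R = 9 - (-84 + 102)**2/9 = 9 - 1/9*18**2 = 9 - 1/9*324 = 9 - 36 = -27)
R + ((-13 - 1*(-5))*a(9, M(4)) + 13) = -27 + ((-13 - 1*(-5))*(-8) + 13) = -27 + ((-13 + 5)*(-8) + 13) = -27 + (-8*(-8) + 13) = -27 + (64 + 13) = -27 + 77 = 50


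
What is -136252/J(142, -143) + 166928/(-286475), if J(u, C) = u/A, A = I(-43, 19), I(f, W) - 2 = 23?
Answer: -487921748138/20339725 ≈ -23989.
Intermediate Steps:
I(f, W) = 25 (I(f, W) = 2 + 23 = 25)
A = 25
J(u, C) = u/25
-136252/J(142, -143) + 166928/(-286475) = -136252/((1/25)*142) + 166928/(-286475) = -136252/142/25 + 166928*(-1/286475) = -136252*25/142 - 166928/286475 = -1703150/71 - 166928/286475 = -487921748138/20339725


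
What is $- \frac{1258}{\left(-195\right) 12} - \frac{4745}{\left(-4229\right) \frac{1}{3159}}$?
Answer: $\frac{17540322391}{4947930} \approx 3545.0$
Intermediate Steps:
$- \frac{1258}{\left(-195\right) 12} - \frac{4745}{\left(-4229\right) \frac{1}{3159}} = - \frac{1258}{-2340} - \frac{4745}{\left(-4229\right) \frac{1}{3159}} = \left(-1258\right) \left(- \frac{1}{2340}\right) - \frac{4745}{- \frac{4229}{3159}} = \frac{629}{1170} - - \frac{14989455}{4229} = \frac{629}{1170} + \frac{14989455}{4229} = \frac{17540322391}{4947930}$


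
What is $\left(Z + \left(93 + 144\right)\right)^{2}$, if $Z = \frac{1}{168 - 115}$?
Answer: $\frac{157803844}{2809} \approx 56178.0$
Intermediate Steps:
$Z = \frac{1}{53} \approx 0.018868$
$\left(Z + \left(93 + 144\right)\right)^{2} = \left(\frac{1}{53} + \left(93 + 144\right)\right)^{2} = \left(\frac{1}{53} + 237\right)^{2} = \left(\frac{12562}{53}\right)^{2} = \frac{157803844}{2809}$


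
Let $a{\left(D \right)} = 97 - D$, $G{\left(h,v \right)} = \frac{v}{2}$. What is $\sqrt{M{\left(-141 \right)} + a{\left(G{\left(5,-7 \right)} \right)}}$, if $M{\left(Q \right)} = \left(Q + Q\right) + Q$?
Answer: $\frac{i \sqrt{1290}}{2} \approx 17.958 i$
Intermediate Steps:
$G{\left(h,v \right)} = \frac{v}{2}$ ($G{\left(h,v \right)} = v \frac{1}{2} = \frac{v}{2}$)
$M{\left(Q \right)} = 3 Q$ ($M{\left(Q \right)} = 2 Q + Q = 3 Q$)
$\sqrt{M{\left(-141 \right)} + a{\left(G{\left(5,-7 \right)} \right)}} = \sqrt{3 \left(-141\right) + \left(97 - \frac{1}{2} \left(-7\right)\right)} = \sqrt{-423 + \left(97 - - \frac{7}{2}\right)} = \sqrt{-423 + \left(97 + \frac{7}{2}\right)} = \sqrt{-423 + \frac{201}{2}} = \sqrt{- \frac{645}{2}} = \frac{i \sqrt{1290}}{2}$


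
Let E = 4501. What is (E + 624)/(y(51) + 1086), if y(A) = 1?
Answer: 5125/1087 ≈ 4.7148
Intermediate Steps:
(E + 624)/(y(51) + 1086) = (4501 + 624)/(1 + 1086) = 5125/1087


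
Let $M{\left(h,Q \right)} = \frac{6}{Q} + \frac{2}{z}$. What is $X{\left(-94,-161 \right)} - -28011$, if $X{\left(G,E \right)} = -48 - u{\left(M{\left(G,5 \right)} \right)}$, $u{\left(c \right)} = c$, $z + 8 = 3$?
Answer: $\frac{139811}{5} \approx 27962.0$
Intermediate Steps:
$z = -5$ ($z = -8 + 3 = -5$)
$M{\left(h,Q \right)} = - \frac{2}{5} + \frac{6}{Q}$ ($M{\left(h,Q \right)} = \frac{6}{Q} + \frac{2}{-5} = \frac{6}{Q} + 2 \left(- \frac{1}{5}\right) = \frac{6}{Q} - \frac{2}{5} = - \frac{2}{5} + \frac{6}{Q}$)
$X{\left(G,E \right)} = - \frac{244}{5}$ ($X{\left(G,E \right)} = -48 - \left(- \frac{2}{5} + \frac{6}{5}\right) = -48 - \frac{4}{5} = - \frac{244}{5}$)
$X{\left(-94,-161 \right)} - -28011 = - \frac{244}{5} - -28011 = - \frac{244}{5} + 28011 = \frac{139811}{5}$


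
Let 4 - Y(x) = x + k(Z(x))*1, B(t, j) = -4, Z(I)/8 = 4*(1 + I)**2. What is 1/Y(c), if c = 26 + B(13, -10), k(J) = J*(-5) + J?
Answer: 1/67694 ≈ 1.4772e-5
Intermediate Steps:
Z(I) = 32*(1 + I)**2 (Z(I) = 8*(4*(1 + I)**2) = 32*(1 + I)**2)
k(J) = -4*J (k(J) = -5*J + J = -4*J)
c = 22 (c = 26 - 4 = 22)
Y(x) = 4 - x + 128*(1 + x)**2 (Y(x) = 4 - (x - 128*(1 + x)**2*1) = 4 - (x - 128*(1 + x)**2) = 4 + (-x + 128*(1 + x)**2) = 4 - x + 128*(1 + x)**2)
1/Y(c) = 1/(4 - 1*22 + 128*(1 + 22)**2) = 1/(4 - 22 + 128*23**2) = 1/(4 - 22 + 128*529) = 1/(4 - 22 + 67712) = 1/67694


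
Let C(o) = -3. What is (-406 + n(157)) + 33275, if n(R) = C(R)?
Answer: 32866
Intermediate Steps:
n(R) = -3
(-406 + n(157)) + 33275 = (-406 - 3) + 33275 = -409 + 33275 = 32866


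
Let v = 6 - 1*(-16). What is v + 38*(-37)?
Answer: -1384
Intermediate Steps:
v = 22 (v = 6 + 16 = 22)
v + 38*(-37) = 22 + 38*(-37) = 22 - 1406 = -1384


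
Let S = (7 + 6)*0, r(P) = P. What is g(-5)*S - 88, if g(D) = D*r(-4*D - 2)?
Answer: -88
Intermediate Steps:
g(D) = D*(-2 - 4*D) (g(D) = D*(-4*D - 2) = D*(-2 - 4*D))
S = 0 (S = 13*0 = 0)
g(-5)*S - 88 = -2*(-5)*(1 + 2*(-5))*0 - 88 = -2*(-5)*(1 - 10)*0 - 88 = -2*(-5)*(-9)*0 - 88 = -90*0 - 88 = 0 - 88 = -88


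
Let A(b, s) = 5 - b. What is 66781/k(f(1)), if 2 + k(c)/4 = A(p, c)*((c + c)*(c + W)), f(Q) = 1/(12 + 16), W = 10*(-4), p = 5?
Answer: -66781/8 ≈ -8347.6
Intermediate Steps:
W = -40
f(Q) = 1/28
k(c) = -8 (k(c) = -8 + 4*((5 - 1*5)*((c + c)*(c - 40))) = -8 + 4*((5 - 5)*((2*c)*(-40 + c))) = -8 + 4*(0*(2*c*(-40 + c))) = -8 + 4*0 = -8 + 0 = -8)
66781/k(f(1)) = 66781/(-8) = 66781*(-⅛) = -66781/8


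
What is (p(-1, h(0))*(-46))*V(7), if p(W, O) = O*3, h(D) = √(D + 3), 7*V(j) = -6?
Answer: 828*√3/7 ≈ 204.88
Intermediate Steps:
V(j) = -6/7 (V(j) = (⅐)*(-6) = -6/7)
h(D) = √(3 + D)
p(W, O) = 3*O
(p(-1, h(0))*(-46))*V(7) = ((3*√(3 + 0))*(-46))*(-6/7) = ((3*√3)*(-46))*(-6/7) = -138*√3*(-6/7) = 828*√3/7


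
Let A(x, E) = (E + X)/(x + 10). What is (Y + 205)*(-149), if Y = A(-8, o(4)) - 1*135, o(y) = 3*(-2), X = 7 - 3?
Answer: -10281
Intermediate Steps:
X = 4
o(y) = -6
A(x, E) = (4 + E)/(10 + x) (A(x, E) = (E + 4)/(x + 10) = (4 + E)/(10 + x))
Y = -136 (Y = (4 - 6)/(10 - 8) - 1*135 = -2/2 - 135 = (1/2)*(-2) - 135 = -1 - 135 = -136)
(Y + 205)*(-149) = (-136 + 205)*(-149) = 69*(-149) = -10281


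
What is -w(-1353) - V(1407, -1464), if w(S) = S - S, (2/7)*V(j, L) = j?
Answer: -9849/2 ≈ -4924.5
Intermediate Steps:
V(j, L) = 7*j/2
w(S) = 0
-w(-1353) - V(1407, -1464) = -1*0 - 7*1407/2 = 0 - 1*9849/2 = 0 - 9849/2 = -9849/2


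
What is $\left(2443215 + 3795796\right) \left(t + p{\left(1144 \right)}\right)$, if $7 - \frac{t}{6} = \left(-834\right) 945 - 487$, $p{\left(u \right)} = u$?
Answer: $29528540293768$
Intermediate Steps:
$t = 4731744$ ($t = 42 - 6 \left(\left(-834\right) 945 - 487\right) = 42 - 6 \left(-788130 - 487\right) = 42 - -4731702 = 42 + 4731702 = 4731744$)
$\left(2443215 + 3795796\right) \left(t + p{\left(1144 \right)}\right) = \left(2443215 + 3795796\right) \left(4731744 + 1144\right) = 6239011 \cdot 4732888 = 29528540293768$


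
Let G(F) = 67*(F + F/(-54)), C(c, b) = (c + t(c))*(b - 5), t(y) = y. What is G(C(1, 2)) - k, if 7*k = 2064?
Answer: -43433/63 ≈ -689.41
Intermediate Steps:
k = 2064/7 (k = (1/7)*2064 = 2064/7 ≈ 294.86)
C(c, b) = 2*c*(-5 + b) (C(c, b) = (c + c)*(b - 5) = (2*c)*(-5 + b) = 2*c*(-5 + b))
G(F) = 3551*F/54 (G(F) = 67*(F + F*(-1/54)) = 67*(F - F/54) = 67*(53*F/54) = 3551*F/54)
G(C(1, 2)) - k = 3551*(2*1*(-5 + 2))/54 - 1*2064/7 = 3551*(2*1*(-3))/54 - 2064/7 = (3551/54)*(-6) - 2064/7 = -3551/9 - 2064/7 = -43433/63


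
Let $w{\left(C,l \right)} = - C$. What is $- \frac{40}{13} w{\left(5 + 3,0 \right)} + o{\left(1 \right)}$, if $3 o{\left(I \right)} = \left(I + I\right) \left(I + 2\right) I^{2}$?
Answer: $\frac{346}{13} \approx 26.615$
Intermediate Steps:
$o{\left(I \right)} = \frac{2 I^{3} \left(2 + I\right)}{3}$ ($o{\left(I \right)} = \frac{\left(I + I\right) \left(I + 2\right) I^{2}}{3} = \frac{2 I \left(2 + I\right) I^{2}}{3} = \frac{2 I^{3} \left(2 + I\right)}{3}$)
$- \frac{40}{13} w{\left(5 + 3,0 \right)} + o{\left(1 \right)} = - \frac{40}{13} \left(- (5 + 3)\right) + \frac{2 \cdot 1^{3} \left(2 + 1\right)}{3} = \left(-40\right) \frac{1}{13} \left(\left(-1\right) 8\right) + \frac{2}{3} \cdot 1 \cdot 3 = \left(- \frac{40}{13}\right) \left(-8\right) + 2 = \frac{320}{13} + 2 = \frac{346}{13}$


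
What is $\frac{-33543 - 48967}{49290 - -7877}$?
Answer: $- \frac{82510}{57167} \approx -1.4433$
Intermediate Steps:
$\frac{-33543 - 48967}{49290 - -7877} = - \frac{82510}{49290 + \left(-3837 + 11714\right)} = - \frac{82510}{49290 + 7877} = - \frac{82510}{57167}$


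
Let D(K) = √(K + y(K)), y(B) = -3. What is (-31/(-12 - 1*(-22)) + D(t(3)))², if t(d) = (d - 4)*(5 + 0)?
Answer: 161/100 - 62*I*√2/5 ≈ 1.61 - 17.536*I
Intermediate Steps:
t(d) = -20 + 5*d (t(d) = (-4 + d)*5 = -20 + 5*d)
D(K) = √(-3 + K) (D(K) = √(K - 3) = √(-3 + K))
(-31/(-12 - 1*(-22)) + D(t(3)))² = (-31/(-12 - 1*(-22)) + √(-3 + (-20 + 5*3)))² = (-31/(-12 + 22) + √(-3 + (-20 + 15)))² = (-31/10 + √(-3 - 5))² = (-31*⅒ + √(-8))² = (-31/10 + 2*I*√2)²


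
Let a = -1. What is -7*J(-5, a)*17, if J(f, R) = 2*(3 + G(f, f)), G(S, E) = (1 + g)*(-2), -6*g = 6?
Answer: -714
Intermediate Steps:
g = -1 (g = -⅙*6 = -1)
G(S, E) = 0 (G(S, E) = (1 - 1)*(-2) = 0*(-2) = 0)
J(f, R) = 6 (J(f, R) = 2*(3 + 0) = 2*3 = 6)
-7*J(-5, a)*17 = -7*6*17 = -42*17 = -714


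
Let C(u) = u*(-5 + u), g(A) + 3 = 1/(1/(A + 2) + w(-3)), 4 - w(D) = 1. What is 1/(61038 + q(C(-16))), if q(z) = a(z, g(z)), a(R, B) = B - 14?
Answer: 1015/61936653 ≈ 1.6388e-5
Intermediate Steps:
w(D) = 3 (w(D) = 4 - 1*1 = 4 - 1 = 3)
g(A) = -3 + 1/(3 + 1/(2 + A)) (g(A) = -3 + 1/(1/(A + 2) + 3) = -3 + 1/(1/(2 + A) + 3) = -3 + 1/(3 + 1/(2 + A)))
a(R, B) = -14 + B
q(z) = -14 + (-19 - 8*z)/(7 + 3*z)
1/(61038 + q(C(-16))) = 1/(61038 + (-117 - (-800)*(-5 - 16))/(7 + 3*(-16*(-5 - 16)))) = 1/(61038 + (-117 - (-800)*(-21))/(7 + 3*(-16*(-21)))) = 1/(61038 + (-117 - 50*336)/(7 + 3*336)) = 1/(61038 + (-117 - 16800)/(7 + 1008)) = 1/(61038 - 16917/1015) = 1/(61936653/1015) = 1015/61936653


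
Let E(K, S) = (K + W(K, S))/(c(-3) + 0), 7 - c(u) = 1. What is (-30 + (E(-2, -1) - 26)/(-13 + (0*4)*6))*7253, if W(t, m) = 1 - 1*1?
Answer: -7913023/39 ≈ -2.0290e+5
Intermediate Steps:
c(u) = 6 (c(u) = 7 - 1*1 = 7 - 1 = 6)
W(t, m) = 0 (W(t, m) = 1 - 1 = 0)
E(K, S) = K/6 (E(K, S) = (K + 0)/(6 + 0) = K/6)
(-30 + (E(-2, -1) - 26)/(-13 + (0*4)*6))*7253 = (-30 + ((⅙)*(-2) - 26)/(-13 + (0*4)*6))*7253 = (-30 + (-⅓ - 26)/(-13 + 0*6))*7253 = (-30 - 79/(3*(-13 + 0)))*7253 = (-30 - 79/3/(-13))*7253 = (-30 - 79/3*(-1/13))*7253 = (-30 + 79/39)*7253 = -1091/39*7253 = -7913023/39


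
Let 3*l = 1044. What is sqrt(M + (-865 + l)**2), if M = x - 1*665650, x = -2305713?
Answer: I*sqrt(2704074) ≈ 1644.4*I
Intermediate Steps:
l = 348 (l = (1/3)*1044 = 348)
M = -2971363 (M = -2305713 - 1*665650 = -2305713 - 665650 = -2971363)
sqrt(M + (-865 + l)**2) = sqrt(-2971363 + (-865 + 348)**2) = sqrt(-2971363 + (-517)**2) = sqrt(-2971363 + 267289) = sqrt(-2704074) = I*sqrt(2704074)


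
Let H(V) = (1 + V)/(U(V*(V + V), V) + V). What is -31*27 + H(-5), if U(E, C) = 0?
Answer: -4181/5 ≈ -836.20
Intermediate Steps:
H(V) = (1 + V)/V (H(V) = (1 + V)/(0 + V) = (1 + V)/V)
-31*27 + H(-5) = -31*27 + (1 - 5)/(-5) = -837 - ⅕*(-4) = -837 + ⅘ = -4181/5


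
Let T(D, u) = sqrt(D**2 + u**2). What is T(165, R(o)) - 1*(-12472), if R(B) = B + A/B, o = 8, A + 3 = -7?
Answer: 12472 + 3*sqrt(48481)/4 ≈ 12637.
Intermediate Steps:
A = -10 (A = -3 - 7 = -10)
R(B) = B - 10/B
T(165, R(o)) - 1*(-12472) = sqrt(165**2 + (8 - 10/8)**2) - 1*(-12472) = sqrt(27225 + (8 - 10*1/8)**2) + 12472 = sqrt(27225 + (8 - 5/4)**2) + 12472 = sqrt(27225 + (27/4)**2) + 12472 = sqrt(27225 + 729/16) + 12472 = sqrt(436329/16) + 12472 = 3*sqrt(48481)/4 + 12472 = 12472 + 3*sqrt(48481)/4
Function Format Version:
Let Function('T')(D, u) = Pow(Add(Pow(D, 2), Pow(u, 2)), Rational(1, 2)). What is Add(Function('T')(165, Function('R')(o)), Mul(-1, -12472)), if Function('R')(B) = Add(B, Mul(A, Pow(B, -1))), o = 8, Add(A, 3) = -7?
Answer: Add(12472, Mul(Rational(3, 4), Pow(48481, Rational(1, 2)))) ≈ 12637.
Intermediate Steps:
A = -10 (A = Add(-3, -7) = -10)
Function('R')(B) = Add(B, Mul(-10, Pow(B, -1)))
Add(Function('T')(165, Function('R')(o)), Mul(-1, -12472)) = Add(Pow(Add(Pow(165, 2), Pow(Add(8, Mul(-10, Pow(8, -1))), 2)), Rational(1, 2)), Mul(-1, -12472)) = Add(Pow(Add(27225, Pow(Add(8, Mul(-10, Rational(1, 8))), 2)), Rational(1, 2)), 12472) = Add(Pow(Add(27225, Pow(Add(8, Rational(-5, 4)), 2)), Rational(1, 2)), 12472) = Add(Pow(Add(27225, Pow(Rational(27, 4), 2)), Rational(1, 2)), 12472) = Add(Pow(Add(27225, Rational(729, 16)), Rational(1, 2)), 12472) = Add(Pow(Rational(436329, 16), Rational(1, 2)), 12472) = Add(Mul(Rational(3, 4), Pow(48481, Rational(1, 2))), 12472) = Add(12472, Mul(Rational(3, 4), Pow(48481, Rational(1, 2))))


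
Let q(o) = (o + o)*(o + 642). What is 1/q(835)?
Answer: 1/2466590 ≈ 4.0542e-7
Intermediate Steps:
q(o) = 2*o*(642 + o) (q(o) = (2*o)*(642 + o) = 2*o*(642 + o))
1/q(835) = 1/(2*835*(642 + 835)) = 1/(2*835*1477) = 1/2466590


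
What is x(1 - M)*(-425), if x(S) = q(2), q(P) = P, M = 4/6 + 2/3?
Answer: -850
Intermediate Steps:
M = 4/3 (M = 4*(⅙) + 2*(⅓) = ⅔ + ⅔ = 4/3 ≈ 1.3333)
x(S) = 2
x(1 - M)*(-425) = 2*(-425) = -850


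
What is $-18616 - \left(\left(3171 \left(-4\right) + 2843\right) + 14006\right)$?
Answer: $-22781$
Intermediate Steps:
$-18616 - \left(\left(3171 \left(-4\right) + 2843\right) + 14006\right) = -18616 - \left(\left(-12684 + 2843\right) + 14006\right) = -18616 - \left(-9841 + 14006\right) = -18616 - 4165 = -22781$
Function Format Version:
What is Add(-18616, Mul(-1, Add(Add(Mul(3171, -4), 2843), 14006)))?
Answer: -22781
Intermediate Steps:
Add(-18616, Mul(-1, Add(Add(Mul(3171, -4), 2843), 14006))) = Add(-18616, Mul(-1, Add(Add(-12684, 2843), 14006))) = Add(-18616, Mul(-1, Add(-9841, 14006))) = Add(-18616, Mul(-1, 4165)) = Add(-18616, -4165) = -22781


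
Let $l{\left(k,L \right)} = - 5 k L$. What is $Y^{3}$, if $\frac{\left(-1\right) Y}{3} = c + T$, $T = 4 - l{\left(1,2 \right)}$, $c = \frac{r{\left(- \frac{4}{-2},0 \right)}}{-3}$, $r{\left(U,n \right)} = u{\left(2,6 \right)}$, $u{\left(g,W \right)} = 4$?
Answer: $-54872$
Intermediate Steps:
$r{\left(U,n \right)} = 4$
$l{\left(k,L \right)} = - 5 L k$
$c = - \frac{4}{3}$ ($c = \frac{4}{-3} = 4 \left(- \frac{1}{3}\right) = - \frac{4}{3} \approx -1.3333$)
$T = 14$ ($T = 4 - \left(-5\right) 2 \cdot 1 = 4 - -10 = 4 + 10 = 14$)
$Y = -38$ ($Y = - 3 \left(- \frac{4}{3} + 14\right) = \left(-3\right) \frac{38}{3} = -38$)
$Y^{3} = \left(-38\right)^{3} = -54872$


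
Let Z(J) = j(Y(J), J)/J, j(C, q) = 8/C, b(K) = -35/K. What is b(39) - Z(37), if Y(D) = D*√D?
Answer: -35/39 - 8*√37/50653 ≈ -0.89840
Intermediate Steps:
Y(D) = D^(3/2)
Z(J) = 8/J^(5/2) (Z(J) = (8/(J^(3/2)))/J = (8/J^(3/2))/J = 8/J^(5/2))
b(39) - Z(37) = -35/39 - 8/37^(5/2) = -35*1/39 - 8*√37/50653 = -35/39 - 8*√37/50653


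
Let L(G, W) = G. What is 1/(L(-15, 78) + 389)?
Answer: 1/374 ≈ 0.0026738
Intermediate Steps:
1/(L(-15, 78) + 389) = 1/(-15 + 389) = 1/374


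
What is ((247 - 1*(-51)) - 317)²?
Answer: 361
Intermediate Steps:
((247 - 1*(-51)) - 317)² = ((247 + 51) - 317)² = (298 - 317)² = (-19)² = 361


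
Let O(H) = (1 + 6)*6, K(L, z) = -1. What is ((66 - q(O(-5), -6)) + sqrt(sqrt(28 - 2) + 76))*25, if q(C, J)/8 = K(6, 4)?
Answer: 1850 + 25*sqrt(76 + sqrt(26)) ≈ 2075.1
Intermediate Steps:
O(H) = 42 (O(H) = 7*6 = 42)
q(C, J) = -8 (q(C, J) = 8*(-1) = -8)
((66 - q(O(-5), -6)) + sqrt(sqrt(28 - 2) + 76))*25 = ((66 - 1*(-8)) + sqrt(sqrt(28 - 2) + 76))*25 = ((66 + 8) + sqrt(sqrt(26) + 76))*25 = (74 + sqrt(76 + sqrt(26)))*25 = 1850 + 25*sqrt(76 + sqrt(26))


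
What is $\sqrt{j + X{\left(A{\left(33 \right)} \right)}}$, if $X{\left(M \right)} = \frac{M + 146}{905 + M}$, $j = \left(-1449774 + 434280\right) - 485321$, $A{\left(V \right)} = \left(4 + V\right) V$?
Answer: $\frac{13 i \sqrt{40139022442}}{2126} \approx 1225.1 i$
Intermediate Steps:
$A{\left(V \right)} = V \left(4 + V\right)$
$j = -1500815$ ($j = -1015494 - 485321 = -1500815$)
$X{\left(M \right)} = \frac{146 + M}{905 + M}$
$\sqrt{j + X{\left(A{\left(33 \right)} \right)}} = \sqrt{-1500815 + \frac{146 + 33 \left(4 + 33\right)}{905 + 33 \left(4 + 33\right)}} = \sqrt{-1500815 + \frac{146 + 33 \cdot 37}{905 + 33 \cdot 37}} = \sqrt{-1500815 + \frac{146 + 1221}{905 + 1221}} = \sqrt{-1500815 + \frac{1}{2126} \cdot 1367} = \sqrt{-1500815 + \frac{1367}{2126}} = \sqrt{- \frac{3190731323}{2126}} = \frac{13 i \sqrt{40139022442}}{2126}$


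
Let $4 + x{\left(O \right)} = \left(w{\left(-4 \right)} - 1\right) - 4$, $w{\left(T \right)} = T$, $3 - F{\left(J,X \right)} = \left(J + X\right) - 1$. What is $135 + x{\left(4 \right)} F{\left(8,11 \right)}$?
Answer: $330$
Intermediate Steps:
$F{\left(J,X \right)} = 4 - J - X$ ($F{\left(J,X \right)} = 3 - \left(\left(J + X\right) - 1\right) = 3 - \left(-1 + J + X\right) = 4 - J - X$)
$x{\left(O \right)} = -13$ ($x{\left(O \right)} = -4 - 9 = -13$)
$135 + x{\left(4 \right)} F{\left(8,11 \right)} = 135 - 13 \left(4 - 8 - 11\right) = 135 - -195 = 135 + 195 = 330$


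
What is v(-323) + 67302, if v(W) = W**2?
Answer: 171631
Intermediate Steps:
v(-323) + 67302 = (-323)**2 + 67302 = 104329 + 67302 = 171631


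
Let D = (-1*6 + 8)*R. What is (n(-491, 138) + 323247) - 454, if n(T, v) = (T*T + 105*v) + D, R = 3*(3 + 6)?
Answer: 578418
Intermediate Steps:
R = 27 (R = 3*9 = 27)
D = 54 (D = (-1*6 + 8)*27 = (-6 + 8)*27 = 2*27 = 54)
n(T, v) = 54 + T² + 105*v (n(T, v) = (T*T + 105*v) + 54 = (T² + 105*v) + 54 = 54 + T² + 105*v)
(n(-491, 138) + 323247) - 454 = ((54 + (-491)² + 105*138) + 323247) - 454 = ((54 + 241081 + 14490) + 323247) - 454 = (255625 + 323247) - 454 = 578872 - 454 = 578418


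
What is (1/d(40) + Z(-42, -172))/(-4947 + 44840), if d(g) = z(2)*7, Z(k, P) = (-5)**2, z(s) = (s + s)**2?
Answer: 2801/4468016 ≈ 0.00062690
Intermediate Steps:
z(s) = 4*s**2 (z(s) = (2*s)**2 = 4*s**2)
Z(k, P) = 25
d(g) = 112 (d(g) = (4*2**2)*7 = (4*4)*7 = 16*7 = 112)
(1/d(40) + Z(-42, -172))/(-4947 + 44840) = (1/112 + 25)/(-4947 + 44840) = (1/112 + 25)/39893 = (2801/112)*(1/39893) = 2801/4468016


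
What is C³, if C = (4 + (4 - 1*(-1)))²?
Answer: 531441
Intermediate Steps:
C = 81 (C = (4 + (4 + 1))² = (4 + 5)² = 9² = 81)
C³ = 81³ = 531441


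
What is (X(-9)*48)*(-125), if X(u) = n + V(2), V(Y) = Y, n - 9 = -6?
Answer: -30000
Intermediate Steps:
n = 3 (n = 9 - 6 = 3)
X(u) = 5 (X(u) = 3 + 2 = 5)
(X(-9)*48)*(-125) = (5*48)*(-125) = 240*(-125) = -30000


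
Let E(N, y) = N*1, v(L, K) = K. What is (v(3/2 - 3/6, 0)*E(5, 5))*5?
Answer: 0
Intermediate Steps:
E(N, y) = N
(v(3/2 - 3/6, 0)*E(5, 5))*5 = (0*5)*5 = 0*5 = 0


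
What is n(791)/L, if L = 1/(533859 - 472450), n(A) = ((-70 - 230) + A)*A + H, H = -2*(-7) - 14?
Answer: 23850088829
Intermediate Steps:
H = 0 (H = 14 - 14 = 0)
n(A) = A*(-300 + A) (n(A) = ((-70 - 230) + A)*A + 0 = (-300 + A)*A + 0 = A*(-300 + A) + 0 = A*(-300 + A))
L = 1/61409 ≈ 1.6284e-5
n(791)/L = (791*(-300 + 791))/(1/61409) = (791*491)*61409 = 388381*61409 = 23850088829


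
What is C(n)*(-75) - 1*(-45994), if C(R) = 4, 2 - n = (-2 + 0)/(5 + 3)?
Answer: 45694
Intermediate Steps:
n = 9/4 (n = 2 - (-2 + 0)/(5 + 3) = 2 - (-2)/8 = 2 - 1*(-¼) = 2 + ¼ = 9/4 ≈ 2.2500)
C(n)*(-75) - 1*(-45994) = 4*(-75) - 1*(-45994) = -300 + 45994 = 45694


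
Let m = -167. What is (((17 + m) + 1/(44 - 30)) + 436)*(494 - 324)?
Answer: 340425/7 ≈ 48632.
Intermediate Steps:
(((17 + m) + 1/(44 - 30)) + 436)*(494 - 324) = (((17 - 167) + 1/(44 - 30)) + 436)*(494 - 324) = ((-150 + 1/14) + 436)*170 = (-2099/14 + 436)*170 = (4005/14)*170 = 340425/7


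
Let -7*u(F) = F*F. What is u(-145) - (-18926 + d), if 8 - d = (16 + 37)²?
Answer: 131064/7 ≈ 18723.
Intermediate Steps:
u(F) = -F²/7 (u(F) = -F*F/7 = -F²/7)
d = -2801 (d = 8 - (16 + 37)² = 8 - 1*53² = 8 - 1*2809 = 8 - 2809 = -2801)
u(-145) - (-18926 + d) = -⅐*(-145)² - (-18926 - 2801) = -⅐*21025 - 1*(-21727) = -21025/7 + 21727 = 131064/7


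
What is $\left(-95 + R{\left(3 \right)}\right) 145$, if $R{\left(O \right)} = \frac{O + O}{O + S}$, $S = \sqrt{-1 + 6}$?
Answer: $- \frac{26245}{2} - \frac{435 \sqrt{5}}{2} \approx -13609.0$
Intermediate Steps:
$S = \sqrt{5} \approx 2.2361$
$R{\left(O \right)} = \frac{2 O}{O + \sqrt{5}}$ ($R{\left(O \right)} = \frac{O + O}{O + \sqrt{5}} = \frac{2 O}{O + \sqrt{5}}$)
$\left(-95 + R{\left(3 \right)}\right) 145 = \left(-95 + 2 \cdot 3 \frac{1}{3 + \sqrt{5}}\right) 145 = \left(-95 + \frac{6}{3 + \sqrt{5}}\right) 145 = -13775 + \frac{870}{3 + \sqrt{5}}$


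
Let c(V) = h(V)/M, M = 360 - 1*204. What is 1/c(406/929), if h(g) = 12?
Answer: 13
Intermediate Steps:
M = 156 (M = 360 - 204 = 156)
c(V) = 1/13 (c(V) = 12/156 = 12*(1/156) = 1/13)
1/c(406/929) = 1/(1/13) = 13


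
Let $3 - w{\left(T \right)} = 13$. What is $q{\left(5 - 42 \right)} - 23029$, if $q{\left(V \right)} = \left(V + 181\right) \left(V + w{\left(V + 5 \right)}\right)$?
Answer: $-29797$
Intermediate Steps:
$w{\left(T \right)} = -10$ ($w{\left(T \right)} = 3 - 13 = -10$)
$q{\left(V \right)} = \left(-10 + V\right) \left(181 + V\right)$ ($q{\left(V \right)} = \left(V + 181\right) \left(V - 10\right) = \left(181 + V\right) \left(-10 + V\right) = \left(-10 + V\right) \left(181 + V\right)$)
$q{\left(5 - 42 \right)} - 23029 = \left(-1810 + \left(5 - 42\right)^{2} + 171 \left(5 - 42\right)\right) - 23029 = \left(-1810 + \left(-37\right)^{2} + 171 \left(-37\right)\right) - 23029 = \left(-1810 + 1369 - 6327\right) - 23029 = -6768 - 23029 = -29797$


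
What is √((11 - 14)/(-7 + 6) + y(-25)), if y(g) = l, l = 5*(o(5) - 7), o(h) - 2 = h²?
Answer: √103 ≈ 10.149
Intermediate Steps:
o(h) = 2 + h²
l = 100 (l = 5*((2 + 5²) - 7) = 5*((2 + 25) - 7) = 5*(27 - 7) = 5*20 = 100)
y(g) = 100
√((11 - 14)/(-7 + 6) + y(-25)) = √((11 - 14)/(-7 + 6) + 100) = √(-3/(-1) + 100) = √(-1*(-3) + 100) = √(3 + 100) = √103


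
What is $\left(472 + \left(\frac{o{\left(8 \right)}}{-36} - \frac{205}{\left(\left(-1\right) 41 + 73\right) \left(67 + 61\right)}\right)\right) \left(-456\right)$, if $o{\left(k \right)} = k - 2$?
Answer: $- \frac{110148187}{512} \approx -2.1513 \cdot 10^{5}$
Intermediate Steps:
$o{\left(k \right)} = -2 + k$ ($o{\left(k \right)} = k - 2 = -2 + k$)
$\left(472 + \left(\frac{o{\left(8 \right)}}{-36} - \frac{205}{\left(\left(-1\right) 41 + 73\right) \left(67 + 61\right)}\right)\right) \left(-456\right) = \left(472 - \left(205 \frac{1}{\left(67 + 61\right) \left(\left(-1\right) 41 + 73\right)} - \frac{-2 + 8}{-36}\right)\right) \left(-456\right) = \left(472 - \left(\frac{1}{6} + \frac{205}{\left(-41 + 73\right) 128}\right)\right) \left(-456\right) = \left(472 - \left(\frac{1}{6} + \frac{205}{32 \cdot 128}\right)\right) \left(-456\right) = \left(472 - \left(\frac{1}{6} + \frac{205}{4096}\right)\right) \left(-456\right) = \left(472 - \frac{2663}{12288}\right) \left(-456\right) = \frac{5797273}{12288} \left(-456\right) = - \frac{110148187}{512}$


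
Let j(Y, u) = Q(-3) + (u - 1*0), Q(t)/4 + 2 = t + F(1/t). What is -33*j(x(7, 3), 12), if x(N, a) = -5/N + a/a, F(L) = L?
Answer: 308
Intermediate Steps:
Q(t) = -8 + 4*t + 4/t (Q(t) = -8 + 4*(t + 1/t) = -8 + (4*t + 4/t) = -8 + 4*t + 4/t)
x(N, a) = 1 - 5/N (x(N, a) = -5/N + 1 = 1 - 5/N)
j(Y, u) = -64/3 + u (j(Y, u) = (-8 + 4*(-3) + 4/(-3)) + (u - 1*0) = (-8 - 12 + 4*(-⅓)) + (u + 0) = (-8 - 12 - 4/3) + u = -64/3 + u)
-33*j(x(7, 3), 12) = -33*(-64/3 + 12) = -33*(-28/3) = 308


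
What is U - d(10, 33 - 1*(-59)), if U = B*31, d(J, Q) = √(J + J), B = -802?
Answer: -24862 - 2*√5 ≈ -24866.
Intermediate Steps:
d(J, Q) = √2*√J (d(J, Q) = √(2*J) = √2*√J)
U = -24862 (U = -802*31 = -24862)
U - d(10, 33 - 1*(-59)) = -24862 - √2*√10 = -24862 - 2*√5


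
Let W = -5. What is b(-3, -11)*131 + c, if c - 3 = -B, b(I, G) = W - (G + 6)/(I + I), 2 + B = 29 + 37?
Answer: -4951/6 ≈ -825.17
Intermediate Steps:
B = 64 (B = -2 + (29 + 37) = -2 + 66 = 64)
b(I, G) = -5 - (6 + G)/(2*I) (b(I, G) = -5 - (G + 6)/(I + I) = -5 - (6 + G)/(2*I))
c = -61 (c = 3 - 1*64 = 3 - 64 = -61)
b(-3, -11)*131 + c = ((½)*(-6 - 1*(-11) - 10*(-3))/(-3))*131 - 61 = ((½)*(-⅓)*(-6 + 11 + 30))*131 - 61 = ((½)*(-⅓)*35)*131 - 61 = -35/6*131 - 61 = -4585/6 - 61 = -4951/6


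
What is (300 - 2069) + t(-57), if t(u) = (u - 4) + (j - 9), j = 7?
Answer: -1832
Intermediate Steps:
t(u) = -6 + u (t(u) = (u - 4) + (7 - 9) = (-4 + u) - 2 = -6 + u)
(300 - 2069) + t(-57) = (300 - 2069) + (-6 - 57) = -1769 - 63 = -1832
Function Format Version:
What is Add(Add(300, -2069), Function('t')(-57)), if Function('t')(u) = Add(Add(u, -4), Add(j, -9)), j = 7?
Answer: -1832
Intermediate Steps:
Function('t')(u) = Add(-6, u) (Function('t')(u) = Add(Add(u, -4), Add(7, -9)) = Add(Add(-4, u), -2) = Add(-6, u))
Add(Add(300, -2069), Function('t')(-57)) = Add(Add(300, -2069), Add(-6, -57)) = Add(-1769, -63) = -1832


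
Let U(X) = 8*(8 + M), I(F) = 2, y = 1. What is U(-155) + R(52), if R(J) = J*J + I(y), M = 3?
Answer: 2794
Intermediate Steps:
U(X) = 88 (U(X) = 8*(8 + 3) = 8*11 = 88)
R(J) = 2 + J² (R(J) = J*J + 2 = J² + 2 = 2 + J²)
U(-155) + R(52) = 88 + (2 + 52²) = 88 + (2 + 2704) = 88 + 2706 = 2794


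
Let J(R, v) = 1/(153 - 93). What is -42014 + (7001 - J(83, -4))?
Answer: -2100781/60 ≈ -35013.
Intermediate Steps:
J(R, v) = 1/60
-42014 + (7001 - J(83, -4)) = -42014 + (7001 - 1*1/60) = -42014 + (7001 - 1/60) = -42014 + 420059/60 = -2100781/60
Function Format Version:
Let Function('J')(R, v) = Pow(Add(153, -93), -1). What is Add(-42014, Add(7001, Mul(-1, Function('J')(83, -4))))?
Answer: Rational(-2100781, 60) ≈ -35013.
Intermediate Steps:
Function('J')(R, v) = Rational(1, 60) (Function('J')(R, v) = Pow(60, -1) = Rational(1, 60))
Add(-42014, Add(7001, Mul(-1, Function('J')(83, -4)))) = Add(-42014, Add(7001, Mul(-1, Rational(1, 60)))) = Add(-42014, Add(7001, Rational(-1, 60))) = Add(-42014, Rational(420059, 60)) = Rational(-2100781, 60)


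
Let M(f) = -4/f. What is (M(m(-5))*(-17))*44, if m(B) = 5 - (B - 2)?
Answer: 748/3 ≈ 249.33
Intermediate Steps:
m(B) = 7 - B (m(B) = 5 - (-2 + B) = 5 + (2 - B) = 7 - B)
(M(m(-5))*(-17))*44 = (-4/(7 - 1*(-5))*(-17))*44 = (-4/(7 + 5)*(-17))*44 = (-4/12*(-17))*44 = (-4*1/12*(-17))*44 = -1/3*(-17)*44 = (17/3)*44 = 748/3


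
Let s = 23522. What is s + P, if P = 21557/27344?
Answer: 643207125/27344 ≈ 23523.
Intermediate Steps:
P = 21557/27344 (P = 21557*(1/27344) = 21557/27344 ≈ 0.78836)
s + P = 23522 + 21557/27344 = 643207125/27344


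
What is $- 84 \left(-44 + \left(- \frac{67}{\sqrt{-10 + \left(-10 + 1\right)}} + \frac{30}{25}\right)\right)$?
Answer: $\frac{17976}{5} - \frac{5628 i \sqrt{19}}{19} \approx 3595.2 - 1291.2 i$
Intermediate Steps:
$- 84 \left(-44 + \left(- \frac{67}{\sqrt{-10 + \left(-10 + 1\right)}} + \frac{30}{25}\right)\right) = - 84 \left(-44 + \left(- \frac{67}{\sqrt{-10 - 9}} + 30 \cdot \frac{1}{25}\right)\right) = - 84 \left(-44 + \left(- \frac{67}{\sqrt{-19}} + \frac{6}{5}\right)\right) = - 84 \left(-44 + \left(- \frac{67}{i \sqrt{19}} + \frac{6}{5}\right)\right) = - 84 \left(-44 + \left(- 67 \left(- \frac{i \sqrt{19}}{19}\right) + \frac{6}{5}\right)\right) = - 84 \left(-44 + \left(\frac{67 i \sqrt{19}}{19} + \frac{6}{5}\right)\right) = - 84 \left(-44 + \left(\frac{6}{5} + \frac{67 i \sqrt{19}}{19}\right)\right) = - 84 \left(- \frac{214}{5} + \frac{67 i \sqrt{19}}{19}\right) = \frac{17976}{5} - \frac{5628 i \sqrt{19}}{19}$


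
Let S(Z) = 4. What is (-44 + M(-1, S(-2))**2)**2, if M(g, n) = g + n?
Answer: 1225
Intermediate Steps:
(-44 + M(-1, S(-2))**2)**2 = (-44 + (-1 + 4)**2)**2 = (-44 + 3**2)**2 = (-44 + 9)**2 = (-35)**2 = 1225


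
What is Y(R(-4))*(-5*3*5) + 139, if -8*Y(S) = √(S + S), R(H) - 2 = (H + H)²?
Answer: 139 + 75*√33/4 ≈ 246.71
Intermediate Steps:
R(H) = 2 + 4*H² (R(H) = 2 + (H + H)² = 2 + (2*H)² = 2 + 4*H²)
Y(S) = -√2*√S/8 (Y(S) = -√(S + S)/8 = -√2*√S/8)
Y(R(-4))*(-5*3*5) + 139 = (-√2*√(2 + 4*(-4)²)/8)*(-5*3*5) + 139 = (-√2*√(2 + 4*16)/8)*(-15*5) + 139 = -√2*√(2 + 64)/8*(-75) + 139 = -√2*√66/8*(-75) + 139 = -√33/4*(-75) + 139 = 75*√33/4 + 139 = 139 + 75*√33/4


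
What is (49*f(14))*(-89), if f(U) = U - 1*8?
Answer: -26166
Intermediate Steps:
f(U) = -8 + U (f(U) = U - 8 = -8 + U)
(49*f(14))*(-89) = (49*(-8 + 14))*(-89) = (49*6)*(-89) = 294*(-89) = -26166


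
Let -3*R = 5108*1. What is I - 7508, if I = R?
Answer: -27632/3 ≈ -9210.7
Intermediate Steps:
R = -5108/3 ≈ -1702.7
I = -5108/3 ≈ -1702.7
I - 7508 = -5108/3 - 7508 = -27632/3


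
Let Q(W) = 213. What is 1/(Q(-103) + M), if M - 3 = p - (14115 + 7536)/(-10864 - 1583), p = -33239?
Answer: -4149/137005210 ≈ -3.0284e-5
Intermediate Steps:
M = -137888947/4149 (M = 3 + (-33239 - (14115 + 7536)/(-10864 - 1583)) = 3 + (-33239 - 21651/(-12447)) = 3 + (-33239 - 21651*(-1)/12447) = 3 + (-33239 - 1*(-7217/4149)) = 3 + (-33239 + 7217/4149) = 3 - 137901394/4149 = -137888947/4149 ≈ -33234.)
1/(Q(-103) + M) = 1/(213 - 137888947/4149) = 1/(-137005210/4149) = -4149/137005210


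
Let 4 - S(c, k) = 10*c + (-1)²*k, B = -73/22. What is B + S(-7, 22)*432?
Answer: 494135/22 ≈ 22461.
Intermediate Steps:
B = -73/22 (B = -73*1/22 = -73/22 ≈ -3.3182)
S(c, k) = 4 - k - 10*c (S(c, k) = 4 - (10*c + (-1)²*k) = 4 - (10*c + 1*k) = 4 - (10*c + k) = 4 - (k + 10*c) = 4 + (-k - 10*c) = 4 - k - 10*c)
B + S(-7, 22)*432 = -73/22 + (4 - 1*22 - 10*(-7))*432 = -73/22 + (4 - 22 + 70)*432 = -73/22 + 52*432 = -73/22 + 22464 = 494135/22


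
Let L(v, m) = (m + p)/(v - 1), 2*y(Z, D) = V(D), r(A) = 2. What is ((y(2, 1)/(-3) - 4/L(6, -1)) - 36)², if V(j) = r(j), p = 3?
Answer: 19321/9 ≈ 2146.8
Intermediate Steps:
V(j) = 2
y(Z, D) = 1 (y(Z, D) = (½)*2 = 1)
L(v, m) = (3 + m)/(-1 + v) (L(v, m) = (m + 3)/(v - 1) = (3 + m)/(-1 + v))
((y(2, 1)/(-3) - 4/L(6, -1)) - 36)² = ((1/(-3) - 4*(-1 + 6)/(3 - 1)) - 36)² = ((1*(-⅓) - 4/(2/5)) - 36)² = ((-⅓ - 4/((⅕)*2)) - 36)² = ((-⅓ - 4/⅖) - 36)² = ((-⅓ - 4*5/2) - 36)² = ((-⅓ - 10) - 36)² = (-31/3 - 36)² = (-139/3)² = 19321/9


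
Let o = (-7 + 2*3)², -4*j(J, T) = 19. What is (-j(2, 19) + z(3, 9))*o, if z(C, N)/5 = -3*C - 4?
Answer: -241/4 ≈ -60.250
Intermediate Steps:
z(C, N) = -20 - 15*C (z(C, N) = 5*(-3*C - 4) = 5*(-4 - 3*C) = -20 - 15*C)
j(J, T) = -19/4 (j(J, T) = -¼*19 = -19/4)
o = 1 (o = (-7 + 6)² = (-1)² = 1)
(-j(2, 19) + z(3, 9))*o = (-1*(-19/4) + (-20 - 15*3))*1 = (19/4 + (-20 - 45))*1 = (19/4 - 65)*1 = -241/4*1 = -241/4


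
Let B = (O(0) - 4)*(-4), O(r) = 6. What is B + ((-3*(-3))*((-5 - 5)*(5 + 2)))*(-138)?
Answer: 86932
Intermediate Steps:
B = -8 (B = (6 - 4)*(-4) = 2*(-4) = -8)
B + ((-3*(-3))*((-5 - 5)*(5 + 2)))*(-138) = -8 + ((-3*(-3))*((-5 - 5)*(5 + 2)))*(-138) = -8 + (9*(-10*7))*(-138) = -8 + (9*(-70))*(-138) = -8 - 630*(-138) = -8 + 86940 = 86932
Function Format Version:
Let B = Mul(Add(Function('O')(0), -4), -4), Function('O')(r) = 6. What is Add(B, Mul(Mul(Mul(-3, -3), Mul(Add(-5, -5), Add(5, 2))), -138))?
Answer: 86932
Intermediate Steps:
B = -8 (B = Mul(Add(6, -4), -4) = Mul(2, -4) = -8)
Add(B, Mul(Mul(Mul(-3, -3), Mul(Add(-5, -5), Add(5, 2))), -138)) = Add(-8, Mul(Mul(Mul(-3, -3), Mul(Add(-5, -5), Add(5, 2))), -138)) = Add(-8, Mul(Mul(9, Mul(-10, 7)), -138)) = Add(-8, Mul(Mul(9, -70), -138)) = Add(-8, Mul(-630, -138)) = Add(-8, 86940) = 86932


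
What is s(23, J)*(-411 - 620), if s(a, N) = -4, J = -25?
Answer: 4124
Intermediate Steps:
s(23, J)*(-411 - 620) = -4*(-411 - 620) = -4*(-1031) = 4124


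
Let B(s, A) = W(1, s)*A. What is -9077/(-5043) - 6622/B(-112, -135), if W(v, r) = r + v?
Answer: 34208033/25189785 ≈ 1.3580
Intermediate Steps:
B(s, A) = A*(1 + s) (B(s, A) = (s + 1)*A = (1 + s)*A = A*(1 + s))
-9077/(-5043) - 6622/B(-112, -135) = -9077/(-5043) - 6622*(-1/(135*(1 - 112))) = -9077*(-1/5043) - 6622/((-135*(-111))) = 9077/5043 - 6622/14985 = 34208033/25189785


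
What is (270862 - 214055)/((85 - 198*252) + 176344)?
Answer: 56807/126533 ≈ 0.44895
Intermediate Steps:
(270862 - 214055)/((85 - 198*252) + 176344) = 56807/((85 - 49896) + 176344) = 56807/(-49811 + 176344) = 56807/126533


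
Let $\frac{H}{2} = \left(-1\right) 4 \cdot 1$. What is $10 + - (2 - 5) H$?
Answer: $-14$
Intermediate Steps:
$H = -8$ ($H = 2 \left(-1\right) 4 \cdot 1 = 2 \left(\left(-4\right) 1\right) = 2 \left(-4\right) = -8$)
$10 + - (2 - 5) H = 10 + - (2 - 5) \left(-8\right) = 10 + \left(-1\right) \left(-3\right) \left(-8\right) = 10 + 3 \left(-8\right) = 10 - 24 = -14$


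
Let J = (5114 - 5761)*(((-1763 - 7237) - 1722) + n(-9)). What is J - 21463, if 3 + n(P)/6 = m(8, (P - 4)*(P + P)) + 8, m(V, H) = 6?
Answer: 6872969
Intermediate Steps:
n(P) = 66 (n(P) = -18 + 6*(6 + 8) = -18 + 6*14 = -18 + 84 = 66)
J = 6894432 (J = (5114 - 5761)*(((-1763 - 7237) - 1722) + 66) = -647*((-9000 - 1722) + 66) = -647*(-10722 + 66) = -647*(-10656) = 6894432)
J - 21463 = 6894432 - 21463 = 6872969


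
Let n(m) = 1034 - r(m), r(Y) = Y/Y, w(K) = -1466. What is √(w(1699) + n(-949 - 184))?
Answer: I*√433 ≈ 20.809*I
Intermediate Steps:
r(Y) = 1
n(m) = 1033 (n(m) = 1034 - 1*1 = 1034 - 1 = 1033)
√(w(1699) + n(-949 - 184)) = √(-1466 + 1033) = √(-433) = I*√433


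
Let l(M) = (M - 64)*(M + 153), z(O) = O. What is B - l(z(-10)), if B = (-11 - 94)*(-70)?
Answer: 17932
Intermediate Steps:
l(M) = (-64 + M)*(153 + M)
B = 7350 (B = -105*(-70) = 7350)
B - l(z(-10)) = 7350 - (-9792 + (-10)² + 89*(-10)) = 7350 - (-9792 + 100 - 890) = 7350 - 1*(-10582) = 7350 + 10582 = 17932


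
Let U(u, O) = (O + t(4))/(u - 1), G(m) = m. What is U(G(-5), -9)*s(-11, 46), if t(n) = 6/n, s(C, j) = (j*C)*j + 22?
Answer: -58135/2 ≈ -29068.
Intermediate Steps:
s(C, j) = 22 + C*j² (s(C, j) = (C*j)*j + 22 = C*j² + 22 = 22 + C*j²)
U(u, O) = (3/2 + O)/(-1 + u) (U(u, O) = (O + 6/4)/(u - 1) = (O + 6*(¼))/(-1 + u) = (O + 3/2)/(-1 + u) = (3/2 + O)/(-1 + u))
U(G(-5), -9)*s(-11, 46) = ((3/2 - 9)/(-1 - 5))*(22 - 11*46²) = (-15/2/(-6))*(22 - 11*2116) = (-⅙*(-15/2))*(22 - 23276) = (5/4)*(-23254) = -58135/2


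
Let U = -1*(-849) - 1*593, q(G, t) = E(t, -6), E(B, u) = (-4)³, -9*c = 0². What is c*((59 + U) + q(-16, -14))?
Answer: 0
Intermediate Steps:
c = 0 (c = -⅑*0² = -⅑*0 = 0)
E(B, u) = -64
q(G, t) = -64
U = 256 (U = 849 - 593 = 256)
c*((59 + U) + q(-16, -14)) = 0*((59 + 256) - 64) = 0*(315 - 64) = 0*251 = 0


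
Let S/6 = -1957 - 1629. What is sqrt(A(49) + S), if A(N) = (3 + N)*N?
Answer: 2*I*sqrt(4742) ≈ 137.72*I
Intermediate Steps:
S = -21516 (S = 6*(-1957 - 1629) = 6*(-3586) = -21516)
A(N) = N*(3 + N)
sqrt(A(49) + S) = sqrt(49*(3 + 49) - 21516) = sqrt(49*52 - 21516) = sqrt(2548 - 21516) = sqrt(-18968) = 2*I*sqrt(4742)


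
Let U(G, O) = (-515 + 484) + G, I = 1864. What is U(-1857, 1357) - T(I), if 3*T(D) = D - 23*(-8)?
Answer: -7712/3 ≈ -2570.7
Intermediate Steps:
T(D) = 184/3 + D/3 (T(D) = (D - 23*(-8))/3 = (D + 184)/3 = (184 + D)/3 = 184/3 + D/3)
U(G, O) = -31 + G
U(-1857, 1357) - T(I) = (-31 - 1857) - (184/3 + (⅓)*1864) = -1888 - (184/3 + 1864/3) = -1888 - 1*2048/3 = -1888 - 2048/3 = -7712/3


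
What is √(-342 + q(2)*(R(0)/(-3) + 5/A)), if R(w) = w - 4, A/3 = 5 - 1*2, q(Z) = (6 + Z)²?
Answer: I*√1990/3 ≈ 14.87*I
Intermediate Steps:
A = 9 (A = 3*(5 - 1*2) = 3*(5 - 2) = 3*3 = 9)
R(w) = -4 + w
√(-342 + q(2)*(R(0)/(-3) + 5/A)) = √(-342 + (6 + 2)²*((-4 + 0)/(-3) + 5/9)) = √(-342 + 8²*(-4*(-⅓) + 5*(⅑))) = √(-342 + 64*(4/3 + 5/9)) = √(-342 + 64*(17/9)) = √(-342 + 1088/9) = √(-1990/9) = I*√1990/3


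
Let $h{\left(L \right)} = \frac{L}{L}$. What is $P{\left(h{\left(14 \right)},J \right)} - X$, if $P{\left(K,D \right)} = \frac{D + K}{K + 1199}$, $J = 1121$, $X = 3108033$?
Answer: $- \frac{621606413}{200} \approx -3.108 \cdot 10^{6}$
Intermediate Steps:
$h{\left(L \right)} = 1$
$P{\left(K,D \right)} = \frac{D + K}{1199 + K}$
$P{\left(h{\left(14 \right)},J \right)} - X = \frac{1121 + 1}{1199 + 1} - 3108033 = \frac{1}{1200} \cdot 1122 - 3108033 = \frac{187}{200} - 3108033 = - \frac{621606413}{200}$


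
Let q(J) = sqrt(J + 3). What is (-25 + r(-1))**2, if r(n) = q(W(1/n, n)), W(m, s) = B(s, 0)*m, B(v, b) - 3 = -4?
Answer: 529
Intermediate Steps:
B(v, b) = -1 (B(v, b) = 3 - 4 = -1)
W(m, s) = -m
q(J) = sqrt(3 + J)
r(n) = sqrt(3 - 1/n)
(-25 + r(-1))**2 = (-25 + sqrt(3 - 1/(-1)))**2 = (-25 + sqrt(3 - 1*(-1)))**2 = (-25 + sqrt(3 + 1))**2 = (-25 + sqrt(4))**2 = (-25 + 2)**2 = (-23)**2 = 529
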